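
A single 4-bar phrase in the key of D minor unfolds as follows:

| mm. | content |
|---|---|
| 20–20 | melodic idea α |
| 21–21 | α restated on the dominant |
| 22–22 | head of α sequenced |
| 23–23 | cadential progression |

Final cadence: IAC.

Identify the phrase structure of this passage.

Basic idea (m. 20) + its repetition (bar 21) form the presentation; fragmentation and cadence (mm. 22–23) form the continuation — the 4-bar whole is a sentence.

sentence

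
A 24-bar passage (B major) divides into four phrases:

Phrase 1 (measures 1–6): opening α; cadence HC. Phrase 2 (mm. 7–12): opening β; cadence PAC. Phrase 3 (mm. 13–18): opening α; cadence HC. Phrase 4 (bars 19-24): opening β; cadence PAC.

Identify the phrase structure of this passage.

repeated period

The cadence pattern HC–PAC–HC–PAC is weak–strong twice, and phrases 3–4 restate phrases 1–2: a period heard twice, not a double period (which would end weakly at phrase 2).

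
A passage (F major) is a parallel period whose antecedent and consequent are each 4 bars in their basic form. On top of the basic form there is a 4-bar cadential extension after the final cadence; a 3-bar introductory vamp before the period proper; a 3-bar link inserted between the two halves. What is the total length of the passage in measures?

18 measures

Basic parallel period: 4 + 4 = 8 bars.
8 (basic form) + 4 (cadential extension) + 3 (introduction) + 3 (link) = 18.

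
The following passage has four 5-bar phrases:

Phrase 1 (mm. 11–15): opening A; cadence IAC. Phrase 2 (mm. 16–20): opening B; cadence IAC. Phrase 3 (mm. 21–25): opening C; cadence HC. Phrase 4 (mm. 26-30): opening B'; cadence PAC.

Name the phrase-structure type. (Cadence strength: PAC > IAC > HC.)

Four phrases in two halves: the first half (bars 11–20) ends with an imperfect authentic cadence, the second (mm. 21–30) with a perfect authentic cadence — a large antecedent–consequent pair, i.e. a double period.
Phrase 3 begins with different material from phrase 1, making it contrasting.

contrasting double period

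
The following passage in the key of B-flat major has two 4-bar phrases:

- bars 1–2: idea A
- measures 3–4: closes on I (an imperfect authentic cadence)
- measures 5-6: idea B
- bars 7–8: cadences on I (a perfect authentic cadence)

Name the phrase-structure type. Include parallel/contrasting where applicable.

contrasting period

Phrase 1 ends with an imperfect authentic cadence (weaker) and phrase 2 with a perfect authentic cadence (stronger): antecedent + consequent = a period.
The two phrases open with different material (A / B), so the period is contrasting.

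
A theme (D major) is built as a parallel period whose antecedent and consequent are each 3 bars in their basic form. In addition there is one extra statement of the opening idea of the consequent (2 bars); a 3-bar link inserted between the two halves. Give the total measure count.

Basic parallel period: 3 + 3 = 6 bars.
6 (basic form) + 2 (extra statement) + 3 (link) = 11.

11 measures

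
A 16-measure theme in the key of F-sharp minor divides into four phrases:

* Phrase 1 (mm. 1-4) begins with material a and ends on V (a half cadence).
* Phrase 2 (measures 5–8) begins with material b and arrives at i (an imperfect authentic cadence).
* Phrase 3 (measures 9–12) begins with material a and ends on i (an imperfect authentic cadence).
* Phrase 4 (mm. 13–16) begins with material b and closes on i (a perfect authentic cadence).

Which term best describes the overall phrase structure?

Four phrases in two halves: the first half (mm. 1-8) ends with an imperfect authentic cadence, the second (measures 9–16) with a perfect authentic cadence — a large antecedent–consequent pair, i.e. a double period.
Phrase 3 begins with the same material as phrase 1, making it parallel.

parallel double period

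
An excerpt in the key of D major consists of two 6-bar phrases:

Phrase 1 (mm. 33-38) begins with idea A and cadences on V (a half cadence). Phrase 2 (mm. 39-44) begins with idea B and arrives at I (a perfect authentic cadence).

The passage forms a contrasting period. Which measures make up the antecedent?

measures 33–38

The antecedent is the phrase ending with the weaker cadence (half cadence, phrase 1) and the consequent the one ending more conclusively (perfect authentic cadence, phrase 2); the antecedent is mm. 33–38.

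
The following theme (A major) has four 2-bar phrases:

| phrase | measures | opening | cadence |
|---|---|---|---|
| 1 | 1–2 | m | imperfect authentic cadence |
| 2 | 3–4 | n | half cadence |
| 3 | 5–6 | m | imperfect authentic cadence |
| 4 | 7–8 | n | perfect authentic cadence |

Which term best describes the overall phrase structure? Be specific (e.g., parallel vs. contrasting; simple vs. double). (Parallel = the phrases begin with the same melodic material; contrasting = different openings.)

Four phrases in two halves: the first half (mm. 1–4) ends with a half cadence, the second (mm. 5–8) with a perfect authentic cadence — a large antecedent–consequent pair, i.e. a double period.
Phrase 3 begins with the same material as phrase 1, making it parallel.

parallel double period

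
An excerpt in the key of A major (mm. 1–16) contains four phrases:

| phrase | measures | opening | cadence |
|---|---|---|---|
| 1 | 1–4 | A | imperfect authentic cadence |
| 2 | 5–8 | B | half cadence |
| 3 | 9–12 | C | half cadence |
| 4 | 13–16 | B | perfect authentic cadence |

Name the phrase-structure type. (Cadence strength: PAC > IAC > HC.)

contrasting double period

Four phrases in two halves: the first half (mm. 1–8) ends with a half cadence, the second (measures 9–16) with a perfect authentic cadence — a large antecedent–consequent pair, i.e. a double period.
Phrase 3 begins with different material from phrase 1, making it contrasting.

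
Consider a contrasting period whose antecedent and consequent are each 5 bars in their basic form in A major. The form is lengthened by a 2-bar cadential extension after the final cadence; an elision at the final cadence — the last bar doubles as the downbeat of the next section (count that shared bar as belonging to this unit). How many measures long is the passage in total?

12 measures

Basic contrasting period: 5 + 5 = 10 bars.
10 (basic form) + 2 (cadential extension) = 12.
The elision shares a bar with the next section but does not change this unit's count.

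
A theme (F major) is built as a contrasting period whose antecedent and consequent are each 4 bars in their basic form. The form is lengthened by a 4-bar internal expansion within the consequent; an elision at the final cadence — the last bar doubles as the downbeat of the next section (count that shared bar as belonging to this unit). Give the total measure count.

Basic contrasting period: 4 + 4 = 8 bars.
8 (basic form) + 4 (internal expansion) = 12.
The elision shares a bar with the next section but does not change this unit's count.

12 measures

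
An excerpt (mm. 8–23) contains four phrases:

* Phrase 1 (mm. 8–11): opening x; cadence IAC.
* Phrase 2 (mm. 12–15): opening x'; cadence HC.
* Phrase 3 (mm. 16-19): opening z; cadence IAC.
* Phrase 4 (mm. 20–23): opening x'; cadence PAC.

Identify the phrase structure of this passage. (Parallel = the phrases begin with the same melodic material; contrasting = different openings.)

Four phrases in two halves: the first half (bars 8–15) ends with a half cadence, the second (bars 16-23) with a perfect authentic cadence — a large antecedent–consequent pair, i.e. a double period.
Phrase 3 begins with different material from phrase 1, making it contrasting.

contrasting double period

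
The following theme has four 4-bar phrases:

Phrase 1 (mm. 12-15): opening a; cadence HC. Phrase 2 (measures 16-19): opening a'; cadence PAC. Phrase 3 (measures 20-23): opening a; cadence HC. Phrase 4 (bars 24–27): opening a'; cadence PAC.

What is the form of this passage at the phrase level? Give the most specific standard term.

repeated period

The cadence pattern HC–PAC–HC–PAC is weak–strong twice, and phrases 3–4 restate phrases 1–2: a period heard twice, not a double period (which would end weakly at phrase 2).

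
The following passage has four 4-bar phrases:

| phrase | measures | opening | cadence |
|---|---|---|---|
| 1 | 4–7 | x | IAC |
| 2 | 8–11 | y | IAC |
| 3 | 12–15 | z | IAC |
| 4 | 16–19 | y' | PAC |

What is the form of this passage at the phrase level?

contrasting double period

Four phrases in two halves: the first half (bars 4–11) ends with an imperfect authentic cadence, the second (mm. 12–19) with a perfect authentic cadence — a large antecedent–consequent pair, i.e. a double period.
Phrase 3 begins with different material from phrase 1, making it contrasting.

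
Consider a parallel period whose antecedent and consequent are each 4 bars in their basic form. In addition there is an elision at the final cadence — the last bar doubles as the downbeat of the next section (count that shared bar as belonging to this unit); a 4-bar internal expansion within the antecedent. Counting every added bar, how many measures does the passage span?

12 measures

Basic parallel period: 4 + 4 = 8 bars.
8 (basic form) + 4 (internal expansion) = 12.
The elision shares a bar with the next section but does not change this unit's count.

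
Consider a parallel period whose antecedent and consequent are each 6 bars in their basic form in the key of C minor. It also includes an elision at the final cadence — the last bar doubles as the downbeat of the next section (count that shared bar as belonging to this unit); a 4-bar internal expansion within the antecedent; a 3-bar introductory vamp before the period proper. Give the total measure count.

19 measures

Basic parallel period: 6 + 6 = 12 bars.
12 (basic form) + 4 (internal expansion) + 3 (introduction) = 19.
The elision shares a bar with the next section but does not change this unit's count.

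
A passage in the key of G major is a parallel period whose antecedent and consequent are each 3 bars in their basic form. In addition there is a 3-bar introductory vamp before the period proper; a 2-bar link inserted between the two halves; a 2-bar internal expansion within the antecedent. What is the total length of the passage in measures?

13 measures

Basic parallel period: 3 + 3 = 6 bars.
6 (basic form) + 3 (introduction) + 2 (link) + 2 (internal expansion) = 13.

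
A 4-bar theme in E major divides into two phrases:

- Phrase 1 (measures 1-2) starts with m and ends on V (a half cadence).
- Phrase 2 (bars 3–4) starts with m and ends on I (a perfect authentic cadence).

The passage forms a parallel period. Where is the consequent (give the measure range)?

The antecedent is the phrase ending with the weaker cadence (half cadence, phrase 1) and the consequent the one ending more conclusively (perfect authentic cadence, phrase 2); the consequent is measures 3-4.

measures 3–4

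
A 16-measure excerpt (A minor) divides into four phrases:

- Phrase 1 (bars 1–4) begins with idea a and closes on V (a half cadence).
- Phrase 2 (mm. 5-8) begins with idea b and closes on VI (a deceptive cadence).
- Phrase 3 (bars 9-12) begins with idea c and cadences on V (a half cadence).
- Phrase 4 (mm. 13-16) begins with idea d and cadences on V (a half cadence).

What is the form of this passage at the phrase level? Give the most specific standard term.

phrase group

Phrase 4 ends with a half cadence, no stronger than phrase 2's deceptive cadence, so the four phrases do not form a double period; nor do phrases 3–4 duplicate 1–2, so it is not a repeated period. With no phrase reaching a conclusive cadence, the passage is a phrase group.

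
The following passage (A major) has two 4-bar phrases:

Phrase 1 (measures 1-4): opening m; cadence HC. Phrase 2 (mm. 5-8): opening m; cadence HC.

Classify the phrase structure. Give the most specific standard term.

repeated phrase

Both phrases have the same opening (m) and the same cadence (half cadence): the second is a restatement, not a consequent, so this is a repeated phrase rather than a period.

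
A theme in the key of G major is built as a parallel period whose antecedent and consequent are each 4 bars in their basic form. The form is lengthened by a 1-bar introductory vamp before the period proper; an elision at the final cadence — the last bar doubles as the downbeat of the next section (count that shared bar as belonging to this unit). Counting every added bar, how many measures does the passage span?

Basic parallel period: 4 + 4 = 8 bars.
8 (basic form) + 1 (introduction) = 9.
The elision shares a bar with the next section but does not change this unit's count.

9 measures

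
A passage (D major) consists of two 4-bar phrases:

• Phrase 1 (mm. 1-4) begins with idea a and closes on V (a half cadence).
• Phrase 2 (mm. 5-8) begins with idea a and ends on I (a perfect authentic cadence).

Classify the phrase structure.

parallel period

Phrase 1 ends with a half cadence (weaker) and phrase 2 with a perfect authentic cadence (stronger): antecedent + consequent = a period.
The two phrases open with the same material (a / a), so the period is parallel.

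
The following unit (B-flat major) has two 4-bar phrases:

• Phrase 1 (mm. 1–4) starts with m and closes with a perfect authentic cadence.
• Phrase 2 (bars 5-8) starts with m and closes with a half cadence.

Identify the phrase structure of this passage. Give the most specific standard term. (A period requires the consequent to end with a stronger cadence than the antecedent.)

The second phrase closes with a half cadence, which is not stronger than the first phrase's perfect authentic cadence; without a weak→strong cadential pair there is no antecedent–consequent relationship, so this is a phrase group rather than a period.

phrase group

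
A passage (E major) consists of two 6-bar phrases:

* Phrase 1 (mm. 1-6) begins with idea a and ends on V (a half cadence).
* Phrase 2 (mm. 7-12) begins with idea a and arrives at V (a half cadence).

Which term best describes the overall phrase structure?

repeated phrase

Both phrases have the same opening (a) and the same cadence (half cadence): the second is a restatement, not a consequent, so this is a repeated phrase rather than a period.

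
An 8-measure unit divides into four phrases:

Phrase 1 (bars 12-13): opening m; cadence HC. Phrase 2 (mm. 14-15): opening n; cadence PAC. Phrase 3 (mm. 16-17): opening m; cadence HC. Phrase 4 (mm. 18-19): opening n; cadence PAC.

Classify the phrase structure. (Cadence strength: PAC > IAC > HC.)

repeated period

The cadence pattern HC–PAC–HC–PAC is weak–strong twice, and phrases 3–4 restate phrases 1–2: a period heard twice, not a double period (which would end weakly at phrase 2).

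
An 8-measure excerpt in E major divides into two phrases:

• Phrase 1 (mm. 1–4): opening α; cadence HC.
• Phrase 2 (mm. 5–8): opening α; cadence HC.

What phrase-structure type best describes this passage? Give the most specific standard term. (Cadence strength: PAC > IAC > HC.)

Both phrases have the same opening (α) and the same cadence (half cadence): the second is a restatement, not a consequent, so this is a repeated phrase rather than a period.

repeated phrase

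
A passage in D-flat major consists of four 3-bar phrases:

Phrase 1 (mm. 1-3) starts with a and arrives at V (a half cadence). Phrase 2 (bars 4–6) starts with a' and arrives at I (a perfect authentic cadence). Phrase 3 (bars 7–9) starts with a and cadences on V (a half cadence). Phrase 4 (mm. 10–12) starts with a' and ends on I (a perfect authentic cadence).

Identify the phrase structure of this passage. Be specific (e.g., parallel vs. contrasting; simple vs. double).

repeated period

The cadence pattern HC–PAC–HC–PAC is weak–strong twice, and phrases 3–4 restate phrases 1–2: a period heard twice, not a double period (which would end weakly at phrase 2).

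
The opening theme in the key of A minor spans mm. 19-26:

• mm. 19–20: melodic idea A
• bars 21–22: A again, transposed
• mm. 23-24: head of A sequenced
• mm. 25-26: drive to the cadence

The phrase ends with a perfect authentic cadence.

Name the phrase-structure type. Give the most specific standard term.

Basic idea (measures 19–20) + its repetition (measures 21–22) form the presentation; fragmentation and cadence (bars 23–26) form the continuation — the 8-bar whole is a sentence.

sentence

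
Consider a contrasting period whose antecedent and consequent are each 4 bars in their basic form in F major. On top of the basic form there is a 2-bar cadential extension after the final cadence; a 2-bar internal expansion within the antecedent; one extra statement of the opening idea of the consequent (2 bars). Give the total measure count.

Basic contrasting period: 4 + 4 = 8 bars.
8 (basic form) + 2 (cadential extension) + 2 (internal expansion) + 2 (extra statement) = 14.

14 measures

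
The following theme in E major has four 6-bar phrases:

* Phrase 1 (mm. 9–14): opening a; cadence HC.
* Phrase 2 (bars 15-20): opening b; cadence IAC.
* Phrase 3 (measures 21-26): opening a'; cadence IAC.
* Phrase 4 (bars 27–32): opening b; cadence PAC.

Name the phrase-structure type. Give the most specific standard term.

Four phrases in two halves: the first half (measures 9–20) ends with an imperfect authentic cadence, the second (measures 21–32) with a perfect authentic cadence — a large antecedent–consequent pair, i.e. a double period.
Phrase 3 begins with the same material as phrase 1, making it parallel.

parallel double period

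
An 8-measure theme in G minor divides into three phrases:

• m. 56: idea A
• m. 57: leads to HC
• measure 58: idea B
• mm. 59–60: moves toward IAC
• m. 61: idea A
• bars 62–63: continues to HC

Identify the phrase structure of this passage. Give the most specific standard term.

The final phrase closes with a half cadence, which is not stronger than the preceding imperfect authentic cadence; the 3 phrases lack an overall antecedent–consequent design and so form a phrase group.

phrase group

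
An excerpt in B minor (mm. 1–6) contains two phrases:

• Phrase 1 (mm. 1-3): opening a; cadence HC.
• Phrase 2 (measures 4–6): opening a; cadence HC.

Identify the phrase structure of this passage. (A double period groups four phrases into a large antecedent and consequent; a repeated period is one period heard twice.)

repeated phrase

Both phrases have the same opening (a) and the same cadence (half cadence): the second is a restatement, not a consequent, so this is a repeated phrase rather than a period.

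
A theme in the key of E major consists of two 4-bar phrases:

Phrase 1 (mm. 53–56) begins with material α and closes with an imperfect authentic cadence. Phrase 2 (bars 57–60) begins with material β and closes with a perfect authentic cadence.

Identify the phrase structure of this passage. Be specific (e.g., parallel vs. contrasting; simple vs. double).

Phrase 1 ends with an imperfect authentic cadence (weaker) and phrase 2 with a perfect authentic cadence (stronger): antecedent + consequent = a period.
The two phrases open with different material (α / β), so the period is contrasting.

contrasting period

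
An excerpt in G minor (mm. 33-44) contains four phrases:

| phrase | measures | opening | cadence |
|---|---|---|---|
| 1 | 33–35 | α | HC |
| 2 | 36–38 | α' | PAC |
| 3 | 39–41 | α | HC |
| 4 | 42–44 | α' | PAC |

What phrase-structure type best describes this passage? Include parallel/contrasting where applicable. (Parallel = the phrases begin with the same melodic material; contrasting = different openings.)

The cadence pattern HC–PAC–HC–PAC is weak–strong twice, and phrases 3–4 restate phrases 1–2: a period heard twice, not a double period (which would end weakly at phrase 2).

repeated period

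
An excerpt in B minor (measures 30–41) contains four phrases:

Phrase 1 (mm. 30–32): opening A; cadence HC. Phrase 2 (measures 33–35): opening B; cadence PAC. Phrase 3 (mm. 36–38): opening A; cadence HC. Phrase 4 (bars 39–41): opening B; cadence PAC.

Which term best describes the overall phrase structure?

The cadence pattern HC–PAC–HC–PAC is weak–strong twice, and phrases 3–4 restate phrases 1–2: a period heard twice, not a double period (which would end weakly at phrase 2).

repeated period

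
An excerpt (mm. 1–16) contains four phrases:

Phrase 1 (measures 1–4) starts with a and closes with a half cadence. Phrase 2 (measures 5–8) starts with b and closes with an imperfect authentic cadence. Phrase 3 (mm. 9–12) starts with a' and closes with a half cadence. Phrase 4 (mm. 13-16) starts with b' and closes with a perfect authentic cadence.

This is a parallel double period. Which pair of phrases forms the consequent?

phrases 3 and 4

In a double period the first pair of phrases (ending imperfect authentic cadence) is the large antecedent and the second pair (ending perfect authentic cadence) is the large consequent; the consequent is phrases 3 and 4.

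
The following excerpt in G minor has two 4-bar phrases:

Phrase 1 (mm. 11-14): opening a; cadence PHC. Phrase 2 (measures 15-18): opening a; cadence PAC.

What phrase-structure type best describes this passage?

Phrase 1 ends with a Phrygian half cadence (weaker) and phrase 2 with a perfect authentic cadence (stronger): antecedent + consequent = a period.
The two phrases open with the same material (a / a), so the period is parallel.

parallel period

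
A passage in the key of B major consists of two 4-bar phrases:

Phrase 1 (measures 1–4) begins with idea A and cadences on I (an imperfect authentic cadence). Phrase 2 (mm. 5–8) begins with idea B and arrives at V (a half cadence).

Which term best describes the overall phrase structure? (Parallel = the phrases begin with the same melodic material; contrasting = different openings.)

phrase group

The second phrase closes with a half cadence, which is not stronger than the first phrase's imperfect authentic cadence; without a weak→strong cadential pair there is no antecedent–consequent relationship, so this is a phrase group rather than a period.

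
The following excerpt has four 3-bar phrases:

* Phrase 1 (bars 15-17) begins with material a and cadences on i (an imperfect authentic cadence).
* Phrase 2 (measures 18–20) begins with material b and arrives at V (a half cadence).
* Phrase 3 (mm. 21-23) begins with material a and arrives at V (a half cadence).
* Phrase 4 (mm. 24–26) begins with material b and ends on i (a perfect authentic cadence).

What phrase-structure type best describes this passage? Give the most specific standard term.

parallel double period

Four phrases in two halves: the first half (mm. 15–20) ends with a half cadence, the second (mm. 21–26) with a perfect authentic cadence — a large antecedent–consequent pair, i.e. a double period.
Phrase 3 begins with the same material as phrase 1, making it parallel.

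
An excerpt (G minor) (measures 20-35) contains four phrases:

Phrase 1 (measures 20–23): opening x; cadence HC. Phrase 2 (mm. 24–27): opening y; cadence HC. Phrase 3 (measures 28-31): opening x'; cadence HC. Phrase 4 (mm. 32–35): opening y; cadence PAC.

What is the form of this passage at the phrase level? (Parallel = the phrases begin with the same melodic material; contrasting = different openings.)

parallel double period

Four phrases in two halves: the first half (mm. 20–27) ends with a half cadence, the second (mm. 28–35) with a perfect authentic cadence — a large antecedent–consequent pair, i.e. a double period.
Phrase 3 begins with the same material as phrase 1, making it parallel.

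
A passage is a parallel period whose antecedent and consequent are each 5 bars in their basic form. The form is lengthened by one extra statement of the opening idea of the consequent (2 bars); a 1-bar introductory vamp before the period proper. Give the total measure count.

Basic parallel period: 5 + 5 = 10 bars.
10 (basic form) + 2 (extra statement) + 1 (introduction) = 13.

13 measures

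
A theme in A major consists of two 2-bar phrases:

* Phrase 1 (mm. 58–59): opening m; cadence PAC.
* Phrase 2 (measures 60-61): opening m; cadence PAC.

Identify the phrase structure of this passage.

repeated phrase

Both phrases have the same opening (m) and the same cadence (perfect authentic cadence): the second is a restatement, not a consequent, so this is a repeated phrase rather than a period.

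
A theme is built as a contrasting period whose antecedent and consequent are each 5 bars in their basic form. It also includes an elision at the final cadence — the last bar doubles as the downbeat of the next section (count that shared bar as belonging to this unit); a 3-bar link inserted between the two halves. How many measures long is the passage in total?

13 measures

Basic contrasting period: 5 + 5 = 10 bars.
10 (basic form) + 3 (link) = 13.
The elision shares a bar with the next section but does not change this unit's count.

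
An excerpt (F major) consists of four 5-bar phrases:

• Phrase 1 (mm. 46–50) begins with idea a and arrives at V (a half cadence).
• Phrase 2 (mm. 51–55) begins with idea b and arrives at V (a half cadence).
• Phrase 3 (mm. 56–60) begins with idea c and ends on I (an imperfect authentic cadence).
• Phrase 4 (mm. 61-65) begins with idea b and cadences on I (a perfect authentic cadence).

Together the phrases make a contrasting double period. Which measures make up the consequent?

measures 56–65

In a double period the first pair of phrases (ending half cadence) is the large antecedent and the second pair (ending perfect authentic cadence) is the large consequent; the consequent is measures 56–65.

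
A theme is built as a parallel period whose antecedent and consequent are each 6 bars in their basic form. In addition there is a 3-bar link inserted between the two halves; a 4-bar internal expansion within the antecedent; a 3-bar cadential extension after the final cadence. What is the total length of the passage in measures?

Basic parallel period: 6 + 6 = 12 bars.
12 (basic form) + 3 (link) + 4 (internal expansion) + 3 (cadential extension) = 22.

22 measures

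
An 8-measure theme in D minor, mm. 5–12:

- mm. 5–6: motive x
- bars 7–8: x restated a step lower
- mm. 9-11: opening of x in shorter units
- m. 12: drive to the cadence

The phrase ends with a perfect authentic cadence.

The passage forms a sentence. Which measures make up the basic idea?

The presentation of a sentence is the basic idea (mm. 5-6) plus its repetition (mm. 7–8); the basic idea is therefore mm. 5–6.

measures 5–6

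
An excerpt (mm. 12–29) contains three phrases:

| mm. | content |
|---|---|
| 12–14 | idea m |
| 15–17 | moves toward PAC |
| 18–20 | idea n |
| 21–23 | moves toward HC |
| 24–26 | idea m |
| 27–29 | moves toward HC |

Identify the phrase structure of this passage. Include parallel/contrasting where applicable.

The final phrase closes with a half cadence, which is not stronger than the preceding half cadence; the 3 phrases lack an overall antecedent–consequent design and so form a phrase group.

phrase group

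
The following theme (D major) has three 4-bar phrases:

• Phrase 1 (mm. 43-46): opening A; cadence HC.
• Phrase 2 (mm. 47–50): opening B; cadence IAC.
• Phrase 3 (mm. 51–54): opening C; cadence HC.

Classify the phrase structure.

phrase group

The final phrase closes with a half cadence, which is not stronger than the preceding imperfect authentic cadence; the 3 phrases lack an overall antecedent–consequent design and so form a phrase group.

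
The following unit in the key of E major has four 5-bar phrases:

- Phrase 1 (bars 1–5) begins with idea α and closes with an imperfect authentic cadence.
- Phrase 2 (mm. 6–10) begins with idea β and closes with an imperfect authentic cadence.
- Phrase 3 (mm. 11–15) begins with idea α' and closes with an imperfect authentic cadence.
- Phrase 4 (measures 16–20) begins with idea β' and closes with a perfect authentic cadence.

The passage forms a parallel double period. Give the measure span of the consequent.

In a double period the first pair of phrases (ending imperfect authentic cadence) is the large antecedent and the second pair (ending perfect authentic cadence) is the large consequent; the consequent is measures 11–20.

measures 11–20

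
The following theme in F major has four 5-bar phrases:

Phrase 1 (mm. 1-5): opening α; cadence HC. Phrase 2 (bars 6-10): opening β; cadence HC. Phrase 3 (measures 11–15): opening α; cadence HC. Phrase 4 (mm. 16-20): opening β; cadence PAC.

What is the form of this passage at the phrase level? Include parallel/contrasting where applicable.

Four phrases in two halves: the first half (mm. 1-10) ends with a half cadence, the second (mm. 11–20) with a perfect authentic cadence — a large antecedent–consequent pair, i.e. a double period.
Phrase 3 begins with the same material as phrase 1, making it parallel.

parallel double period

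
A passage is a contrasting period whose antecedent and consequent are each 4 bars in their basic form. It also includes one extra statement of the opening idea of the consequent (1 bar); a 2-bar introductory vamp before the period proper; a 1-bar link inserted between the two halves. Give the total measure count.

12 measures

Basic contrasting period: 4 + 4 = 8 bars.
8 (basic form) + 1 (extra statement) + 2 (introduction) + 1 (link) = 12.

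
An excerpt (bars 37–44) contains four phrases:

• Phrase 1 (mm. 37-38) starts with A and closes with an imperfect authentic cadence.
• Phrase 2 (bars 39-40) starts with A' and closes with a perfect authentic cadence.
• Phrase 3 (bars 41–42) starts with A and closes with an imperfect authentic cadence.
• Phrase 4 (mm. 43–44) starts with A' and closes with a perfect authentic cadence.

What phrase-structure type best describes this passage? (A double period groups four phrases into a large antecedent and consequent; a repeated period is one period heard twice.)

repeated period

The cadence pattern IAC–PAC–IAC–PAC is weak–strong twice, and phrases 3–4 restate phrases 1–2: a period heard twice, not a double period (which would end weakly at phrase 2).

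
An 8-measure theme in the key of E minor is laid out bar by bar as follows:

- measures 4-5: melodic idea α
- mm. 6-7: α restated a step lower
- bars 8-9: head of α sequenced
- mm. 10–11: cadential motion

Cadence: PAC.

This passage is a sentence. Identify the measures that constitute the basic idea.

measures 4–5

The presentation of a sentence is the basic idea (measures 4-5) plus its repetition (measures 6-7); the basic idea is therefore mm. 4–5.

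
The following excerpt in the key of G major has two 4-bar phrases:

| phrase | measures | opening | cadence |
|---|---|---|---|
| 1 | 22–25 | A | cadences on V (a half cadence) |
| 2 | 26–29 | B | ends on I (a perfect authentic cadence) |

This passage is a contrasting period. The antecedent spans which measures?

measures 22–25

The antecedent is the phrase ending with the weaker cadence (half cadence, phrase 1) and the consequent the one ending more conclusively (perfect authentic cadence, phrase 2); the antecedent is mm. 22–25.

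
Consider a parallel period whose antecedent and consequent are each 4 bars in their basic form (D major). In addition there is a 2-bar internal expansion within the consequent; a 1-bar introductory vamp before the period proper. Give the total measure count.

11 measures

Basic parallel period: 4 + 4 = 8 bars.
8 (basic form) + 2 (internal expansion) + 1 (introduction) = 11.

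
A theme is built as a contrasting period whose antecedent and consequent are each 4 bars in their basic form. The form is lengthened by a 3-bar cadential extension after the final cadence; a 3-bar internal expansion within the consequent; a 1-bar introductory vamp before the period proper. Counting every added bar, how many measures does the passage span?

15 measures

Basic contrasting period: 4 + 4 = 8 bars.
8 (basic form) + 3 (cadential extension) + 3 (internal expansion) + 1 (introduction) = 15.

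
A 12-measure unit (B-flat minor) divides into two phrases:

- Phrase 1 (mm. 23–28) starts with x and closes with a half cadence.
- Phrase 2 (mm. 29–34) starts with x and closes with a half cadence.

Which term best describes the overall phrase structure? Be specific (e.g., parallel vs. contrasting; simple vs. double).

repeated phrase

Both phrases have the same opening (x) and the same cadence (half cadence): the second is a restatement, not a consequent, so this is a repeated phrase rather than a period.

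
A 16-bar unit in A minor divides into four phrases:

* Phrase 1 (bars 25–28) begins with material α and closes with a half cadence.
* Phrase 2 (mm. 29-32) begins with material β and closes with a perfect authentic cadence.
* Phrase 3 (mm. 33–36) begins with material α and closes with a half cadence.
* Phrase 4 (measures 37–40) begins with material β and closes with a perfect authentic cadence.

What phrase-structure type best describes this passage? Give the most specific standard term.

repeated period

The cadence pattern HC–PAC–HC–PAC is weak–strong twice, and phrases 3–4 restate phrases 1–2: a period heard twice, not a double period (which would end weakly at phrase 2).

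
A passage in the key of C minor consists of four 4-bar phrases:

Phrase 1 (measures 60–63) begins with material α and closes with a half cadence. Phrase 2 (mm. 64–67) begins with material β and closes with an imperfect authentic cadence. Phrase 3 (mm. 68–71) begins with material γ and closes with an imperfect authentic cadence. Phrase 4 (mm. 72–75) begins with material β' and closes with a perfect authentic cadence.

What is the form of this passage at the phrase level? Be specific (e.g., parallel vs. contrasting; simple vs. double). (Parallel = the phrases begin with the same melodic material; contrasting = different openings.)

Four phrases in two halves: the first half (bars 60–67) ends with an imperfect authentic cadence, the second (mm. 68-75) with a perfect authentic cadence — a large antecedent–consequent pair, i.e. a double period.
Phrase 3 begins with different material from phrase 1, making it contrasting.

contrasting double period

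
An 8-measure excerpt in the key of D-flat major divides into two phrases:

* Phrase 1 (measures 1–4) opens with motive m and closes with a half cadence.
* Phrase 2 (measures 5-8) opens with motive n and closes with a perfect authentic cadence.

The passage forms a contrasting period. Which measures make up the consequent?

measures 5–8

The phrase ending with the weaker cadence (half cadence) is the antecedent; the one ending more conclusively (perfect authentic cadence) is the consequent. The consequent is measures 5–8.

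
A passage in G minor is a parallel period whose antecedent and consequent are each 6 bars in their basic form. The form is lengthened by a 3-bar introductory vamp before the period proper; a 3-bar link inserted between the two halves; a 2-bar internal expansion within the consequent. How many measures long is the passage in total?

Basic parallel period: 6 + 6 = 12 bars.
12 (basic form) + 3 (introduction) + 3 (link) + 2 (internal expansion) = 20.

20 measures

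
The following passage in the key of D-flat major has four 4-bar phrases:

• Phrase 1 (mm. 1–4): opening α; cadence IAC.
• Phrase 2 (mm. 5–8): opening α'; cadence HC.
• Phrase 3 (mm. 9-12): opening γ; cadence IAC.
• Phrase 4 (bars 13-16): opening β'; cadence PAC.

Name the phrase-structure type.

Four phrases in two halves: the first half (bars 1-8) ends with a half cadence, the second (mm. 9–16) with a perfect authentic cadence — a large antecedent–consequent pair, i.e. a double period.
Phrase 3 begins with different material from phrase 1, making it contrasting.

contrasting double period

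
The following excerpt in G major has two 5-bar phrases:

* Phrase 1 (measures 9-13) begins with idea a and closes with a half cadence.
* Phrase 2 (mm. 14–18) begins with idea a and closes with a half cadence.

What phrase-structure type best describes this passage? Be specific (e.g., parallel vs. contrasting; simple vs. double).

repeated phrase

Both phrases have the same opening (a) and the same cadence (half cadence): the second is a restatement, not a consequent, so this is a repeated phrase rather than a period.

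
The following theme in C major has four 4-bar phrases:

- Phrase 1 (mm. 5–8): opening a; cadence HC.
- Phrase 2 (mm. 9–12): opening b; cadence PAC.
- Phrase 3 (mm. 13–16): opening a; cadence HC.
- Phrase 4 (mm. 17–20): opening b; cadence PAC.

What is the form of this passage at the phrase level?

repeated period

The cadence pattern HC–PAC–HC–PAC is weak–strong twice, and phrases 3–4 restate phrases 1–2: a period heard twice, not a double period (which would end weakly at phrase 2).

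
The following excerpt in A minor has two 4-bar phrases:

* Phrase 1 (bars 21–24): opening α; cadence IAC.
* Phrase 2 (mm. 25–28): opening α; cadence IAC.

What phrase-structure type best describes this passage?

Both phrases have the same opening (α) and the same cadence (imperfect authentic cadence): the second is a restatement, not a consequent, so this is a repeated phrase rather than a period.

repeated phrase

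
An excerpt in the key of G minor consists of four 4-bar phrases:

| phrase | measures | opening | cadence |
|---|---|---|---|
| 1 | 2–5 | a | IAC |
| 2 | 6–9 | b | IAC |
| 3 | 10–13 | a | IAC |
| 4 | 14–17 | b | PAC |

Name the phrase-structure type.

Four phrases in two halves: the first half (bars 2–9) ends with an imperfect authentic cadence, the second (mm. 10–17) with a perfect authentic cadence — a large antecedent–consequent pair, i.e. a double period.
Phrase 3 begins with the same material as phrase 1, making it parallel.

parallel double period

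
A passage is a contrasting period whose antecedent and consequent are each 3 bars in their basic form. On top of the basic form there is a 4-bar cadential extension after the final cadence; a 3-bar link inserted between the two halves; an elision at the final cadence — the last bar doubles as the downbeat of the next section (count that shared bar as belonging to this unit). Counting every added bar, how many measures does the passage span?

13 measures

Basic contrasting period: 3 + 3 = 6 bars.
6 (basic form) + 4 (cadential extension) + 3 (link) = 13.
The elision shares a bar with the next section but does not change this unit's count.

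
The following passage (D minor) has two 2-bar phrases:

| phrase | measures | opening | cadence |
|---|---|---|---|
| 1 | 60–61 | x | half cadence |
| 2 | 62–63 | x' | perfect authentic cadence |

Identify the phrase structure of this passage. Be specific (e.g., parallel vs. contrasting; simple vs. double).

Phrase 1 ends with a half cadence (weaker) and phrase 2 with a perfect authentic cadence (stronger): antecedent + consequent = a period.
The two phrases open with the same material (x / x'), so the period is parallel.

parallel period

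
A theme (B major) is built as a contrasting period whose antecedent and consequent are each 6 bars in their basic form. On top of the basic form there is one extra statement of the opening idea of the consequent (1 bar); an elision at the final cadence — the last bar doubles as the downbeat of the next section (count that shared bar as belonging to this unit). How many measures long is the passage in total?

13 measures

Basic contrasting period: 6 + 6 = 12 bars.
12 (basic form) + 1 (extra statement) = 13.
The elision shares a bar with the next section but does not change this unit's count.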